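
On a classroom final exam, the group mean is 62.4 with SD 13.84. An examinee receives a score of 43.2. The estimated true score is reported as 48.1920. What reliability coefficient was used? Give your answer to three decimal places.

T̂ = ρX + (1 − ρ)μ  ⇒  T̂ − μ = ρ(X − μ)
ρ = (T̂ − μ)/(X − μ) = (48.1920 − 62.4) / (43.2 − 62.4) = -14.2080 / -19.2 = 0.74000

0.740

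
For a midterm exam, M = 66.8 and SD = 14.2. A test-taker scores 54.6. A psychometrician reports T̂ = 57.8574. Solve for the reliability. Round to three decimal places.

0.733

T̂ = ρX + (1 − ρ)μ  ⇒  T̂ − μ = ρ(X − μ)
ρ = (T̂ − μ)/(X − μ) = (57.8574 − 66.8) / (54.6 − 66.8) = -8.9426 / -12.2 = 0.73300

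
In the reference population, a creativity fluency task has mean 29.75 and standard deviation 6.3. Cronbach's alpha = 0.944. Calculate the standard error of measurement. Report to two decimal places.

SEM = SD · √(1 − ρ) = 6.3 × √0.056 = 6.3 × 0.2366 = 1.491

1.49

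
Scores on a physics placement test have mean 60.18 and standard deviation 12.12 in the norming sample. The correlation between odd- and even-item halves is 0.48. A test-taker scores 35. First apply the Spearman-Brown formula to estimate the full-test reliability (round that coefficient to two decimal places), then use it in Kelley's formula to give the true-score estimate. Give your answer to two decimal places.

Spearman-Brown: ρ = 2r/(1 + r) = 2(0.48)/(1 + 0.48) = 0.960/1.48 = 0.6486 → 0.65
T̂ = ρX + (1 − ρ)μ
  = 0.65 × 35 + 0.35 × 60.18
  = 22.75 + 21.0630
  = 43.813
  ≈ 43.81

43.81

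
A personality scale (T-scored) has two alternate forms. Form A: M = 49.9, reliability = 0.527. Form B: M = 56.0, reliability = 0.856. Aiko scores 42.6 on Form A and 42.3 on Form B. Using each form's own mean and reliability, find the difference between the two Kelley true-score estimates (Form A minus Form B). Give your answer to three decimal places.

1.780

T̂_A = 0.527(42.6) + 0.473(49.9) = 46.05290
T̂_B = 0.856(42.3) + 0.144(56.0) = 44.27280
T̂_A − T̂_B = 1.78010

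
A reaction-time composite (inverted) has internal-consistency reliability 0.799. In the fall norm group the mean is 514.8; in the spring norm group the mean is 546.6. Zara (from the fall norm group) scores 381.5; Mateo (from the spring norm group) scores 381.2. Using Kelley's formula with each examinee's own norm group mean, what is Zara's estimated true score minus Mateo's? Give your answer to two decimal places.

-6.15

T̂_Zara = 0.799(381.5) + 0.201(514.8) = 408.2933
T̂_Mateo = 0.799(381.2) + 0.201(546.6) = 414.4454
Difference = 408.2933 − 414.4454 = -6.1521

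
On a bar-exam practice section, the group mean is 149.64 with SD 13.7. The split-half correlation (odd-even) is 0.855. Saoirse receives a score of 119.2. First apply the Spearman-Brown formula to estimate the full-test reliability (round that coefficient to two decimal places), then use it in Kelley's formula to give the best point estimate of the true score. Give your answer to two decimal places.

121.64

Spearman-Brown: ρ = 2r/(1 + r) = 2(0.855)/(1 + 0.855) = 1.7100/1.855 = 0.9218 → 0.92
T̂ = 0.92(119.2) + 0.08(149.64) = 109.664 + 11.9712 = 121.635 → 121.64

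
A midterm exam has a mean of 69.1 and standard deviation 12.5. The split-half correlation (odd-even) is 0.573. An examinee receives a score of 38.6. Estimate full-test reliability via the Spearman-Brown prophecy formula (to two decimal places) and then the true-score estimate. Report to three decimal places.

46.835

Spearman-Brown: ρ = 2r/(1 + r) = 2(0.573)/(1 + 0.573) = 1.1460/1.573 = 0.7285 → 0.73
Regress the observed score toward the mean by the unreliability: T̂ = 0.73·38.6 + 0.27·69.1 = 28.178 + 18.657 = 46.8350.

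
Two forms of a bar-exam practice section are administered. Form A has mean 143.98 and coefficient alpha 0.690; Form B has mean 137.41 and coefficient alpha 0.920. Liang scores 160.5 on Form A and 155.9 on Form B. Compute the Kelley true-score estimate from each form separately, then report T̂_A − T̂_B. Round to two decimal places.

T̂_A = 0.690(160.5) + 0.310(143.98) = 155.3788
T̂_B = 0.920(155.9) + 0.080(137.41) = 154.4208
T̂_A − T̂_B = 0.9580

0.96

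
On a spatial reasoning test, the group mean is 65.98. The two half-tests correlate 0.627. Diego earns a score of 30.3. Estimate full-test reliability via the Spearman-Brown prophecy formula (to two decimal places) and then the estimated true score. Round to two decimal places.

Spearman-Brown: ρ = 2r/(1 + r) = 2(0.627)/(1 + 0.627) = 1.2540/1.627 = 0.7707 → 0.77
T̂ = ρX + (1 − ρ)μ
  = 0.77 × 30.3 + 0.23 × 65.98
  = 23.331 + 15.1754
  = 38.506
  ≈ 38.51

38.51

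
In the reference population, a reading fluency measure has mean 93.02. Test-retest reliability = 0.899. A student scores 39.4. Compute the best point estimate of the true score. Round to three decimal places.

T̂ = ρX + (1 − ρ)μ
  = 0.899 × 39.4 + 0.101 × 93.02
  = 35.4206 + 9.39502
  = 44.8156
  ≈ 44.816

44.816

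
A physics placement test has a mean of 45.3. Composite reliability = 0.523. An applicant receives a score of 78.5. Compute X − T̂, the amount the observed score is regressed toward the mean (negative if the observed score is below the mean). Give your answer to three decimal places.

15.836

Weight the observed score by reliability and the mean by (1 − reliability): T̂ = 0.523·78.5 + 0.477·45.3 = 41.0555 + 21.6081 = 62.66360.
X − T̂ = 78.5 − 62.6636 = 15.8364 → 15.836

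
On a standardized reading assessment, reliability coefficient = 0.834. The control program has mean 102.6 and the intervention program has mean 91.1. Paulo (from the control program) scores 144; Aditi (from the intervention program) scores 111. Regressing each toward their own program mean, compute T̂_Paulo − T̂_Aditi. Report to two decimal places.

T̂_Paulo = 0.834(144) + 0.166(102.6) = 137.1276
T̂_Aditi = 0.834(111) + 0.166(91.1) = 107.6966
Difference = 137.1276 − 107.6966 = 29.4310

29.43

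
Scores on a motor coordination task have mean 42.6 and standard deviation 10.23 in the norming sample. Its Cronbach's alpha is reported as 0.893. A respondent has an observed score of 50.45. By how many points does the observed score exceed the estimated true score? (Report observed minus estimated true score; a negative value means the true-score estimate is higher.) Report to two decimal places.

Weight the observed score by reliability and the mean by (1 − reliability): T̂ = 0.893·50.45 + 0.107·42.6 = 45.05185 + 4.5582 = 49.6101.
X − T̂ = 50.45 − 49.610 = 0.840 → 0.84

0.84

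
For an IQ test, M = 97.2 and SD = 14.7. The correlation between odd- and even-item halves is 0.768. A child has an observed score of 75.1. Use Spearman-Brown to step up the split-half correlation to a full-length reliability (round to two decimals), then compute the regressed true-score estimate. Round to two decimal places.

77.97

Spearman-Brown: ρ = 2r/(1 + r) = 2(0.768)/(1 + 0.768) = 1.5360/1.768 = 0.8688 → 0.87
Weight the observed score by reliability and the mean by (1 − reliability): T̂ = 0.87·75.1 + 0.13·97.2 = 65.337 + 12.636 = 77.973.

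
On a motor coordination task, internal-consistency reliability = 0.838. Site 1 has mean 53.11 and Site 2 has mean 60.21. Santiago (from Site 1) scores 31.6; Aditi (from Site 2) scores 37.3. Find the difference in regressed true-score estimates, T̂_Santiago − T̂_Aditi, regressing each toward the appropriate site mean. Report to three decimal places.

T̂_Santiago = 0.838(31.6) + 0.162(53.11) = 35.08462
T̂_Aditi = 0.838(37.3) + 0.162(60.21) = 41.01142
Difference = 35.08462 − 41.01142 = -5.92680

-5.927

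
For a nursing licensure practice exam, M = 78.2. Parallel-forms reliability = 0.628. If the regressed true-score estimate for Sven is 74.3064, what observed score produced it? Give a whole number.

T̂ = ρX + (1 − ρ)μ  ⇒  X = (T̂ − (1 − ρ)μ) / ρ
X = (74.3064 − 0.372 × 78.2) / 0.628 = (74.3064 − 29.0904) / 0.628 = 45.2160 / 0.628 = 72.00

72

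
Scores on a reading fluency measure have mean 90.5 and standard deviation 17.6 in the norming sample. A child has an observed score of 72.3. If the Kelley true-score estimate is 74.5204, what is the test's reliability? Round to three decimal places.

T̂ = ρX + (1 − ρ)μ  ⇒  T̂ − μ = ρ(X − μ)
ρ = (T̂ − μ)/(X − μ) = (74.5204 − 90.5) / (72.3 − 90.5) = -15.9796 / -18.2 = 0.87800

0.878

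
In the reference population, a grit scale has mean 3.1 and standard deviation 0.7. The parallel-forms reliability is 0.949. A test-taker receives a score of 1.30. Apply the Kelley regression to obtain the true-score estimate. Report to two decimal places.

1.39

Regress the observed score toward the mean by the unreliability: T̂ = 0.949·1.30 + 0.051·3.1 = 1.23370 + 0.1581 = 1.392.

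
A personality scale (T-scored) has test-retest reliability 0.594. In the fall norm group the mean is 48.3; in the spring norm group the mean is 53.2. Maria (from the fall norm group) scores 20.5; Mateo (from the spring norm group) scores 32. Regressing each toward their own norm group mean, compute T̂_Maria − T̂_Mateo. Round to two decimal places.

T̂_Maria = 0.594(20.5) + 0.406(48.3) = 31.7868
T̂_Mateo = 0.594(32) + 0.406(53.2) = 40.6072
Difference = 31.7868 − 40.6072 = -8.8204

-8.82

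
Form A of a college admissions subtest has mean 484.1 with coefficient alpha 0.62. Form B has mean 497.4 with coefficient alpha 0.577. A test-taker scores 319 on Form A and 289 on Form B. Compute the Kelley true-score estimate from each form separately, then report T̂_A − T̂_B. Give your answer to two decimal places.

T̂_A = 0.62(319) + 0.38(484.1) = 381.7380
T̂_B = 0.577(289) + 0.423(497.4) = 377.1532
T̂_A − T̂_B = 4.5848

4.58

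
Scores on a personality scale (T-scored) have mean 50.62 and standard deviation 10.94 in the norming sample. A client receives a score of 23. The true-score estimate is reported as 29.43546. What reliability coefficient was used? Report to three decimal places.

0.767

T̂ = ρX + (1 − ρ)μ  ⇒  T̂ − μ = ρ(X − μ)
ρ = (T̂ − μ)/(X − μ) = (29.43546 − 50.62) / (23 − 50.62) = -21.18454 / -27.62 = 0.76700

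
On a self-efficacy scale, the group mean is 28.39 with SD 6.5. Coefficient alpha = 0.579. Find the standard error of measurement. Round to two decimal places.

4.22

SEM = SD · √(1 − ρ) = 6.5 × √0.421 = 6.5 × 0.6488 = 4.217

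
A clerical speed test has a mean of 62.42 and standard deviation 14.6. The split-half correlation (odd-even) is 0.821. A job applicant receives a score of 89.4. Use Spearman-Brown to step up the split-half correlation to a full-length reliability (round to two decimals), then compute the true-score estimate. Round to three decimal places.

Spearman-Brown: ρ = 2r/(1 + r) = 2(0.821)/(1 + 0.821) = 1.6420/1.821 = 0.9017 → 0.90
T̂ = ρX + (1 − ρ)μ
  = 0.90 × 89.4 + 0.10 × 62.42
  = 80.460 + 6.2420
  = 86.7020
  ≈ 86.702

86.702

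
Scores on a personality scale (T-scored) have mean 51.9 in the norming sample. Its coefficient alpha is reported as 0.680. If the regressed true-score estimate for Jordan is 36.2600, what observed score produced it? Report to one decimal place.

28.9

T̂ = ρX + (1 − ρ)μ  ⇒  X = (T̂ − (1 − ρ)μ) / ρ
X = (36.2600 − 0.320 × 51.9) / 0.680 = (36.2600 − 16.6080) / 0.680 = 19.6520 / 0.680 = 28.900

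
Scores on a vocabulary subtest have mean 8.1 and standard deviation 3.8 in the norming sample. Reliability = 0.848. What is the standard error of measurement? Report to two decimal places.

1.48

SEM = SD · √(1 − ρ) = 3.8 × √0.152 = 3.8 × 0.3899 = 1.482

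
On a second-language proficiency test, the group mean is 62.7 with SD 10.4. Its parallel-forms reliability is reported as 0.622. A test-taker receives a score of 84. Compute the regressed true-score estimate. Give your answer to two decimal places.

75.95

T̂ = 0.622(84) + 0.378(62.7) = 52.248 + 23.7006 = 75.949 → 75.95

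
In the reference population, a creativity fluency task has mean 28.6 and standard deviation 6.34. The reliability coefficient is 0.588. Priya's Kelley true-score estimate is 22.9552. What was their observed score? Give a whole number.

19

T̂ = ρX + (1 − ρ)μ  ⇒  X = (T̂ − (1 − ρ)μ) / ρ
X = (22.9552 − 0.412 × 28.6) / 0.588 = (22.9552 − 11.7832) / 0.588 = 11.1720 / 0.588 = 19.00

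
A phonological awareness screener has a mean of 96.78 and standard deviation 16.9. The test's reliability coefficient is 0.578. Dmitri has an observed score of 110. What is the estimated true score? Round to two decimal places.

104.42

T̂ = 0.578(110) + 0.422(96.78) = 63.580 + 40.84116 = 104.421 → 104.42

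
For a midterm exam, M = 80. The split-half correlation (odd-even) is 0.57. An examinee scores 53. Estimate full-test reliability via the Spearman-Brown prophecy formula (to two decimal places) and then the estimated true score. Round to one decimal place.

Spearman-Brown: ρ = 2r/(1 + r) = 2(0.57)/(1 + 0.57) = 1.140/1.57 = 0.7261 → 0.73
T̂ = ρX + (1 − ρ)μ
  = 0.73 × 53 + 0.27 × 80
  = 38.69 + 21.60
  = 60.29
  ≈ 60.3

60.3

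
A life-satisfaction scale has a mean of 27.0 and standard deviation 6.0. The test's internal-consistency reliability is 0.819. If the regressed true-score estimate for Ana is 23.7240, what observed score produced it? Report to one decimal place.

23.0

T̂ = ρX + (1 − ρ)μ  ⇒  X = (T̂ − (1 − ρ)μ) / ρ
X = (23.7240 − 0.181 × 27.0) / 0.819 = (23.7240 − 4.8870) / 0.819 = 18.8370 / 0.819 = 23.000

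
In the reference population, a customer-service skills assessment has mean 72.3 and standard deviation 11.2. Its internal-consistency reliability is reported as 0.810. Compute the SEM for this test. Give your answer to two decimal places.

4.88

SEM = SD · √(1 − ρ) = 11.2 × √0.190 = 11.2 × 0.4359 = 4.882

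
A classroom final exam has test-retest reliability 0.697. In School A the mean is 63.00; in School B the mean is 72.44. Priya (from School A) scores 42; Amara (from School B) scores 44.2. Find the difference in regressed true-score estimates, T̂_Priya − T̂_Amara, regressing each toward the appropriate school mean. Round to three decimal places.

-4.394

T̂_Priya = 0.697(42) + 0.303(63.00) = 48.36300
T̂_Amara = 0.697(44.2) + 0.303(72.44) = 52.75672
Difference = 48.36300 − 52.75672 = -4.39372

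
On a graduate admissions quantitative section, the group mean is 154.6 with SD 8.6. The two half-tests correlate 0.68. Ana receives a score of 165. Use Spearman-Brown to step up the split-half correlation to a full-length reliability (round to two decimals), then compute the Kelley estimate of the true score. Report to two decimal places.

Spearman-Brown: ρ = 2r/(1 + r) = 2(0.68)/(1 + 0.68) = 1.360/1.68 = 0.8095 → 0.81
T̂ = ρX + (1 − ρ)μ
  = 0.81 × 165 + 0.19 × 154.6
  = 133.65 + 29.374
  = 163.024
  ≈ 163.02

163.02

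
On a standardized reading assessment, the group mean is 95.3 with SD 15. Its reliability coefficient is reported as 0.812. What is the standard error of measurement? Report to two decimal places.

6.50

SEM = SD · √(1 − ρ) = 15 × √0.188 = 15 × 0.4336 = 6.504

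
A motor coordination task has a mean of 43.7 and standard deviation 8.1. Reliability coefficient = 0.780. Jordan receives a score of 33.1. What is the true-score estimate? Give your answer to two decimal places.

35.43

T̂ = ρX + (1 − ρ)μ
  = 0.780 × 33.1 + 0.220 × 43.7
  = 25.8180 + 9.6140
  = 35.432
  ≈ 35.43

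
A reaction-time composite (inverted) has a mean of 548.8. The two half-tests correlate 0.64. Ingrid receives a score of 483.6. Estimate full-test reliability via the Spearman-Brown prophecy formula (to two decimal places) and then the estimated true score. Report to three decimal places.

Spearman-Brown: ρ = 2r/(1 + r) = 2(0.64)/(1 + 0.64) = 1.280/1.64 = 0.7805 → 0.78
T̂ = 0.78(483.6) + 0.22(548.8) = 377.208 + 120.736 = 497.9440 → 497.944

497.944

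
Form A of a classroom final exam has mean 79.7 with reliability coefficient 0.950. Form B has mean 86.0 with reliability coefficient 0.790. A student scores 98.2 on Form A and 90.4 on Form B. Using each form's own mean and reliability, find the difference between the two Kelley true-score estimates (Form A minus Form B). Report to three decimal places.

7.799

T̂_A = 0.950(98.2) + 0.050(79.7) = 97.27500
T̂_B = 0.790(90.4) + 0.210(86.0) = 89.47600
T̂_A − T̂_B = 7.79900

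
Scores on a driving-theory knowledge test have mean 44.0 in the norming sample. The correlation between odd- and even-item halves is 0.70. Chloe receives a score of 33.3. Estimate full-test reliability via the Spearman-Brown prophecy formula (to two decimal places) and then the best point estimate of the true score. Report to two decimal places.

35.23

Spearman-Brown: ρ = 2r/(1 + r) = 2(0.70)/(1 + 0.70) = 1.400/1.70 = 0.8235 → 0.82
T̂ = ρX + (1 − ρ)μ
  = 0.82 × 33.3 + 0.18 × 44.0
  = 27.306 + 7.920
  = 35.226
  ≈ 35.23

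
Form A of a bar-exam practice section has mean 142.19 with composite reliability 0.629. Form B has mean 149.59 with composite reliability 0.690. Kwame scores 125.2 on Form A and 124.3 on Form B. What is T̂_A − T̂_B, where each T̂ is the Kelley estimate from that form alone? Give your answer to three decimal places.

-0.637

T̂_A = 0.629(125.2) + 0.371(142.19) = 131.50329
T̂_B = 0.690(124.3) + 0.310(149.59) = 132.13990
T̂_A − T̂_B = -0.63661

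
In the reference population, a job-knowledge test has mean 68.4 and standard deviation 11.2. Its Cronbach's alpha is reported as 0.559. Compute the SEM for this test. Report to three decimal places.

SEM = SD · √(1 − ρ) = 11.2 × √0.441 = 11.2 × 0.6641 = 7.4377

7.438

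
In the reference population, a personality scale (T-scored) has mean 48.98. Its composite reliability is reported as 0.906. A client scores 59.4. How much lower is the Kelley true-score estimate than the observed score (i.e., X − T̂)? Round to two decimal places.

0.98

T̂ = 0.906(59.4) + 0.094(48.98) = 53.8164 + 4.60412 = 58.4205 → 58.421
X − T̂ = 59.4 − 58.421 = 0.979 → 0.98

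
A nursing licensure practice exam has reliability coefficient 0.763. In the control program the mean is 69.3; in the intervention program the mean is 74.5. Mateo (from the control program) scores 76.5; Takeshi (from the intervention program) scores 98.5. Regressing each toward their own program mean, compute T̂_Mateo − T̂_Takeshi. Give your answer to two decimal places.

T̂_Mateo = 0.763(76.5) + 0.237(69.3) = 74.7936
T̂_Takeshi = 0.763(98.5) + 0.237(74.5) = 92.8120
Difference = 74.7936 − 92.8120 = -18.0184

-18.02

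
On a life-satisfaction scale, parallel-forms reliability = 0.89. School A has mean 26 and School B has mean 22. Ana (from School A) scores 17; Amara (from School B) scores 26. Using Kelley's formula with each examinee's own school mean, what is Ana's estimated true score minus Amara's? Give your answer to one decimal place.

-7.6

T̂_Ana = 0.89(17) + 0.11(26) = 17.990
T̂_Amara = 0.89(26) + 0.11(22) = 25.560
Difference = 17.990 − 25.560 = -7.570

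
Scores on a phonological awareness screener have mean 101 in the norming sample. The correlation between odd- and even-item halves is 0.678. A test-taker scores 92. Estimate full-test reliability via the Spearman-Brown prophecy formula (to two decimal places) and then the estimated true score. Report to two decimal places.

93.71

Spearman-Brown: ρ = 2r/(1 + r) = 2(0.678)/(1 + 0.678) = 1.3560/1.678 = 0.8081 → 0.81
Regress the observed score toward the mean by the unreliability: T̂ = 0.81·92 + 0.19·101 = 74.52 + 19.19 = 93.710.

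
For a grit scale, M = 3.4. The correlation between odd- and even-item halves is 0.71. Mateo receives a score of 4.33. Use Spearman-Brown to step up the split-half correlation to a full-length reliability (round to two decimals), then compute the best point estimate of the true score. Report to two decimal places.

4.17

Spearman-Brown: ρ = 2r/(1 + r) = 2(0.71)/(1 + 0.71) = 1.420/1.71 = 0.8304 → 0.83
T̂ = ρX + (1 − ρ)μ
  = 0.83 × 4.33 + 0.17 × 3.4
  = 3.5939 + 0.578
  = 4.172
  ≈ 4.17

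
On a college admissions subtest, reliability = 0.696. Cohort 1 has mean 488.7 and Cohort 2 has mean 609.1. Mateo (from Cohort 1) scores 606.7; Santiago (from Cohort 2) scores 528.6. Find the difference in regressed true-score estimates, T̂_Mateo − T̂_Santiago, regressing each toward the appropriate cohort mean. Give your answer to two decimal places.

17.76

T̂_Mateo = 0.696(606.7) + 0.304(488.7) = 570.8280
T̂_Santiago = 0.696(528.6) + 0.304(609.1) = 553.0720
Difference = 570.8280 − 553.0720 = 17.7560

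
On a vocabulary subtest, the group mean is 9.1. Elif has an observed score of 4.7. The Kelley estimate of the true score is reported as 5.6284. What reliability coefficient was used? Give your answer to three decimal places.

0.789

T̂ = ρX + (1 − ρ)μ  ⇒  T̂ − μ = ρ(X − μ)
ρ = (T̂ − μ)/(X − μ) = (5.6284 − 9.1) / (4.7 − 9.1) = -3.4716 / -4.4 = 0.78900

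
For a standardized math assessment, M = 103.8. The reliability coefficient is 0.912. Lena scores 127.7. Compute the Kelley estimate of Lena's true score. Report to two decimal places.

T̂ = ρX + (1 − ρ)μ
  = 0.912 × 127.7 + 0.088 × 103.8
  = 116.4624 + 9.1344
  = 125.597
  ≈ 125.60

125.60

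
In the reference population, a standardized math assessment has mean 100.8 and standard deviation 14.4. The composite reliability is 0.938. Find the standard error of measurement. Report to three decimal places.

SEM = SD · √(1 − ρ) = 14.4 × √0.062 = 14.4 × 0.2490 = 3.5856

3.586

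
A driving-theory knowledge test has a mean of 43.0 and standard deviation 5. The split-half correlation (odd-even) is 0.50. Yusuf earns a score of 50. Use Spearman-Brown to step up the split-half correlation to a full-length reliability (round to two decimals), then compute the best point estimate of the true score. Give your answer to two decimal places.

Spearman-Brown: ρ = 2r/(1 + r) = 2(0.50)/(1 + 0.50) = 1.000/1.50 = 0.6667 → 0.67
Kelley's formula gives T̂ = 0.67·50 + 0.33·43.0 = 33.50 + 14.190 = 47.690.

47.69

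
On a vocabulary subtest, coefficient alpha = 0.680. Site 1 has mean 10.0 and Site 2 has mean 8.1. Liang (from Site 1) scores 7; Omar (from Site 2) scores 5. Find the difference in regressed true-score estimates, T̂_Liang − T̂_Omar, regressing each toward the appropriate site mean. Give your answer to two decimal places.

1.97

T̂_Liang = 0.680(7) + 0.320(10.0) = 7.9600
T̂_Omar = 0.680(5) + 0.320(8.1) = 5.9920
Difference = 7.9600 − 5.9920 = 1.9680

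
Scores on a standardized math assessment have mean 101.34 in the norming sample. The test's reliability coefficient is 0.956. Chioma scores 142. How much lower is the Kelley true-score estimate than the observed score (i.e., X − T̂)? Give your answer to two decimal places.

1.79

T̂ = 0.956(142) + 0.044(101.34) = 135.752 + 4.45896 = 140.2110 → 140.211
X − T̂ = 142 − 140.211 = 1.789 → 1.79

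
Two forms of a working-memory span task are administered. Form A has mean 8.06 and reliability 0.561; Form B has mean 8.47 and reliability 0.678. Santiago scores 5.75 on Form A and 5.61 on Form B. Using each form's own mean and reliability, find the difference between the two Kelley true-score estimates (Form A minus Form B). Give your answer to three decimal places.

0.233

T̂_A = 0.561(5.75) + 0.439(8.06) = 6.76409
T̂_B = 0.678(5.61) + 0.322(8.47) = 6.53092
T̂_A − T̂_B = 0.23317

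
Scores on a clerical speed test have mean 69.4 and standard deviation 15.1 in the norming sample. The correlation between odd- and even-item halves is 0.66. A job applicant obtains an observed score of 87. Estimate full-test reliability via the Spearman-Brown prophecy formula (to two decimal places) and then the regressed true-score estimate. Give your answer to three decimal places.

83.480

Spearman-Brown: ρ = 2r/(1 + r) = 2(0.66)/(1 + 0.66) = 1.320/1.66 = 0.7952 → 0.80
Regress the observed score toward the mean by the unreliability: T̂ = 0.80·87 + 0.20·69.4 = 69.60 + 13.880 = 83.4800.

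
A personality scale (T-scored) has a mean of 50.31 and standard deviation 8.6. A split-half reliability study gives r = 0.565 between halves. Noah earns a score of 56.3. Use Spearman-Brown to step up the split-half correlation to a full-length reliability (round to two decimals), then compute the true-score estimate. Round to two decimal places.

54.62

Spearman-Brown: ρ = 2r/(1 + r) = 2(0.565)/(1 + 0.565) = 1.1300/1.565 = 0.7220 → 0.72
T̂ = ρX + (1 − ρ)μ
  = 0.72 × 56.3 + 0.28 × 50.31
  = 40.536 + 14.0868
  = 54.623
  ≈ 54.62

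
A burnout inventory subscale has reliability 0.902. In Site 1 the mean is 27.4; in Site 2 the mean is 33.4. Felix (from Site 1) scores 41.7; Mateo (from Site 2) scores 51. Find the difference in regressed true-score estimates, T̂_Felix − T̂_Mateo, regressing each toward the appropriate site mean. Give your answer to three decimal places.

-8.977

T̂_Felix = 0.902(41.7) + 0.098(27.4) = 40.29860
T̂_Mateo = 0.902(51) + 0.098(33.4) = 49.27520
Difference = 40.29860 − 49.27520 = -8.97660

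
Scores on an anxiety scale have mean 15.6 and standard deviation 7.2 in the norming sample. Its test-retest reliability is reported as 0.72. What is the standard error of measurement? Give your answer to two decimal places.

SEM = SD · √(1 − ρ) = 7.2 × √0.28 = 7.2 × 0.5292 = 3.810

3.81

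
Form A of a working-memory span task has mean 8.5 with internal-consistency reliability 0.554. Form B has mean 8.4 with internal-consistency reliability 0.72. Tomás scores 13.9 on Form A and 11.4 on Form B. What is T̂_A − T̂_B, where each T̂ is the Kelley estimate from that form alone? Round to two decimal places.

0.93

T̂_A = 0.554(13.9) + 0.446(8.5) = 11.4916
T̂_B = 0.72(11.4) + 0.28(8.4) = 10.5600
T̂_A − T̂_B = 0.9316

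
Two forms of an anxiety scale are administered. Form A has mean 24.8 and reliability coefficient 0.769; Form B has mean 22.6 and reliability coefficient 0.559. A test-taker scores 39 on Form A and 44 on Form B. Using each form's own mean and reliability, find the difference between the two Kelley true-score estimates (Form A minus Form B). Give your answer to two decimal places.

1.16

T̂_A = 0.769(39) + 0.231(24.8) = 35.7198
T̂_B = 0.559(44) + 0.441(22.6) = 34.5626
T̂_A − T̂_B = 1.1572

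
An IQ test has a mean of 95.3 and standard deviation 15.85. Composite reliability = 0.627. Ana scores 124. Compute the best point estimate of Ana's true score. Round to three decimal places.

T̂ = 0.627(124) + 0.373(95.3) = 77.748 + 35.5469 = 113.2949 → 113.295

113.295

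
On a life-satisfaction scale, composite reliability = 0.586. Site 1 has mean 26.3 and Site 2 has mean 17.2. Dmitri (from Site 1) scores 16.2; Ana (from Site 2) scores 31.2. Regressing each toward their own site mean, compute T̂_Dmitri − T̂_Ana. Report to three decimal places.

-5.023

T̂_Dmitri = 0.586(16.2) + 0.414(26.3) = 20.38140
T̂_Ana = 0.586(31.2) + 0.414(17.2) = 25.40400
Difference = 20.38140 − 25.40400 = -5.02260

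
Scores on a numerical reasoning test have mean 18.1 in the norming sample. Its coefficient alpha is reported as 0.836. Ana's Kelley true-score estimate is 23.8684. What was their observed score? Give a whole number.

25

T̂ = ρX + (1 − ρ)μ  ⇒  X = (T̂ − (1 − ρ)μ) / ρ
X = (23.8684 − 0.164 × 18.1) / 0.836 = (23.8684 − 2.9684) / 0.836 = 20.9000 / 0.836 = 25.00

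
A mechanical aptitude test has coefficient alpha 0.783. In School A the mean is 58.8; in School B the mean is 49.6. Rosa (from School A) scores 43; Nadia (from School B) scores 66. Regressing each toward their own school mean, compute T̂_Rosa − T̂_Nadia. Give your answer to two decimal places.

-16.01

T̂_Rosa = 0.783(43) + 0.217(58.8) = 46.4286
T̂_Nadia = 0.783(66) + 0.217(49.6) = 62.4412
Difference = 46.4286 − 62.4412 = -16.0126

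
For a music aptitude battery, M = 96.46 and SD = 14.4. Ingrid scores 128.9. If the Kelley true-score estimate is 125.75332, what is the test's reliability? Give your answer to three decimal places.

T̂ = ρX + (1 − ρ)μ  ⇒  T̂ − μ = ρ(X − μ)
ρ = (T̂ − μ)/(X − μ) = (125.75332 − 96.46) / (128.9 − 96.46) = 29.29332 / 32.44 = 0.90300

0.903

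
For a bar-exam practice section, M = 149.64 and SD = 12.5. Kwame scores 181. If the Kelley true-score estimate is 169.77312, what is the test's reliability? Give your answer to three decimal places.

0.642

T̂ = ρX + (1 − ρ)μ  ⇒  T̂ − μ = ρ(X − μ)
ρ = (T̂ − μ)/(X − μ) = (169.77312 − 149.64) / (181 − 149.64) = 20.13312 / 31.36 = 0.64200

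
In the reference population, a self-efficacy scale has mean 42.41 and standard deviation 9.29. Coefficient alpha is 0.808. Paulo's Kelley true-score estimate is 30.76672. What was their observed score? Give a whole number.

28

T̂ = ρX + (1 − ρ)μ  ⇒  X = (T̂ − (1 − ρ)μ) / ρ
X = (30.76672 − 0.192 × 42.41) / 0.808 = (30.76672 − 8.14272) / 0.808 = 22.62400 / 0.808 = 28.00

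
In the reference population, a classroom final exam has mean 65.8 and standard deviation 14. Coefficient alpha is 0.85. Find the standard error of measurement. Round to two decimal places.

5.42

SEM = SD · √(1 − ρ) = 14 × √0.15 = 14 × 0.3873 = 5.422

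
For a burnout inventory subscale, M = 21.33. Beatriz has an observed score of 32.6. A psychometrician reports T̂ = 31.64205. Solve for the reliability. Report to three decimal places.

0.915

T̂ = ρX + (1 − ρ)μ  ⇒  T̂ − μ = ρ(X − μ)
ρ = (T̂ − μ)/(X − μ) = (31.64205 − 21.33) / (32.6 − 21.33) = 10.31205 / 11.27 = 0.91500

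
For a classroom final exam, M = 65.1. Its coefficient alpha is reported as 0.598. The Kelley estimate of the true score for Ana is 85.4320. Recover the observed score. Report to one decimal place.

99.1

T̂ = ρX + (1 − ρ)μ  ⇒  X = (T̂ − (1 − ρ)μ) / ρ
X = (85.4320 − 0.402 × 65.1) / 0.598 = (85.4320 − 26.1702) / 0.598 = 59.2618 / 0.598 = 99.100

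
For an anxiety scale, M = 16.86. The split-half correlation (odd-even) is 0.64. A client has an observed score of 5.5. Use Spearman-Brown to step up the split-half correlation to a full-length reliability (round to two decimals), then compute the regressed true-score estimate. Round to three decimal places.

Spearman-Brown: ρ = 2r/(1 + r) = 2(0.64)/(1 + 0.64) = 1.280/1.64 = 0.7805 → 0.78
T̂ = ρX + (1 − ρ)μ
  = 0.78 × 5.5 + 0.22 × 16.86
  = 4.290 + 3.7092
  = 7.9992
  ≈ 7.999

7.999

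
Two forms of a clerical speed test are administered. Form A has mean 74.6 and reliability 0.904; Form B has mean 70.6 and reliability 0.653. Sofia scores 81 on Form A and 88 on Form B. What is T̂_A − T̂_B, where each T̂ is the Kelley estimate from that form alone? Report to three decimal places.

T̂_A = 0.904(81) + 0.096(74.6) = 80.38560
T̂_B = 0.653(88) + 0.347(70.6) = 81.96220
T̂_A − T̂_B = -1.57660

-1.577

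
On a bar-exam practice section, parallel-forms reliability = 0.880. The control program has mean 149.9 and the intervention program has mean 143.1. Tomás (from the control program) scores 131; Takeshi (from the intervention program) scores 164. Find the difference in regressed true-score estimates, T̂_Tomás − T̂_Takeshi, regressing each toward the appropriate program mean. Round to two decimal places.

T̂_Tomás = 0.880(131) + 0.120(149.9) = 133.2680
T̂_Takeshi = 0.880(164) + 0.120(143.1) = 161.4920
Difference = 133.2680 − 161.4920 = -28.2240

-28.22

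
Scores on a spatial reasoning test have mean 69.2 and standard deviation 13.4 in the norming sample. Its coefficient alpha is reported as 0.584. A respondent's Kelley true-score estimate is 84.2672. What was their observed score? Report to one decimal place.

T̂ = ρX + (1 − ρ)μ  ⇒  X = (T̂ − (1 − ρ)μ) / ρ
X = (84.2672 − 0.416 × 69.2) / 0.584 = (84.2672 − 28.7872) / 0.584 = 55.4800 / 0.584 = 95.000

95.0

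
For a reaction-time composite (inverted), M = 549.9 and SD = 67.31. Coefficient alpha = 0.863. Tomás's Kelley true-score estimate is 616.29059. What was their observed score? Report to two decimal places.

T̂ = ρX + (1 − ρ)μ  ⇒  X = (T̂ − (1 − ρ)μ) / ρ
X = (616.29059 − 0.137 × 549.9) / 0.863 = (616.29059 − 75.3363) / 0.863 = 540.95429 / 0.863 = 626.8300

626.83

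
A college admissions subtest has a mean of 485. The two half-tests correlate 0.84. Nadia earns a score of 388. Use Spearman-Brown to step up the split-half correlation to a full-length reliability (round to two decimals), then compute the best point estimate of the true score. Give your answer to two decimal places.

Spearman-Brown: ρ = 2r/(1 + r) = 2(0.84)/(1 + 0.84) = 1.680/1.84 = 0.9130 → 0.91
T̂ = ρX + (1 − ρ)μ
  = 0.91 × 388 + 0.09 × 485
  = 353.08 + 43.65
  = 396.730
  ≈ 396.73

396.73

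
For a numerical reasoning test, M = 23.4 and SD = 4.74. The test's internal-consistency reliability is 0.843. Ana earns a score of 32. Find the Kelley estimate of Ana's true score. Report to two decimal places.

30.65

T̂ = ρX + (1 − ρ)μ
  = 0.843 × 32 + 0.157 × 23.4
  = 26.976 + 3.6738
  = 30.650
  ≈ 30.65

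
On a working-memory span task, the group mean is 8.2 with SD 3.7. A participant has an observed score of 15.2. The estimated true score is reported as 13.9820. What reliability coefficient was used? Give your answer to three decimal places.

T̂ = ρX + (1 − ρ)μ  ⇒  T̂ − μ = ρ(X − μ)
ρ = (T̂ − μ)/(X − μ) = (13.9820 − 8.2) / (15.2 − 8.2) = 5.7820 / 7.0 = 0.82600

0.826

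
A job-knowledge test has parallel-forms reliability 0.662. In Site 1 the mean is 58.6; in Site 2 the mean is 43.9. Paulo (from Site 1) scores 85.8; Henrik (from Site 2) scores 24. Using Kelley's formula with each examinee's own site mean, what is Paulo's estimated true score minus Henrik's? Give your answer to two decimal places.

45.88

T̂_Paulo = 0.662(85.8) + 0.338(58.6) = 76.6064
T̂_Henrik = 0.662(24) + 0.338(43.9) = 30.7262
Difference = 76.6064 − 30.7262 = 45.8802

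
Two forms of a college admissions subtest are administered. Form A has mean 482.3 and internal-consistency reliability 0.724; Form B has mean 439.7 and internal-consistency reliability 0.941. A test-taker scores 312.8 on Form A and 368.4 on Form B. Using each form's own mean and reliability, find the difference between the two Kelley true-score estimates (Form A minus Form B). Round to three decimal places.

-13.025

T̂_A = 0.724(312.8) + 0.276(482.3) = 359.58200
T̂_B = 0.941(368.4) + 0.059(439.7) = 372.60670
T̂_A − T̂_B = -13.02470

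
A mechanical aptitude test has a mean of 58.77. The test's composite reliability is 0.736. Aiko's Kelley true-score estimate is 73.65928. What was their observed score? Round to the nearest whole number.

T̂ = ρX + (1 − ρ)μ  ⇒  X = (T̂ − (1 − ρ)μ) / ρ
X = (73.65928 − 0.264 × 58.77) / 0.736 = (73.65928 − 15.51528) / 0.736 = 58.14400 / 0.736 = 79.00

79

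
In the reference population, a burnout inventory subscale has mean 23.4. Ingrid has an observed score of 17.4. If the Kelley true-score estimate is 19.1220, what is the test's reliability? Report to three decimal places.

T̂ = ρX + (1 − ρ)μ  ⇒  T̂ − μ = ρ(X − μ)
ρ = (T̂ − μ)/(X − μ) = (19.1220 − 23.4) / (17.4 − 23.4) = -4.2780 / -6.0 = 0.71300

0.713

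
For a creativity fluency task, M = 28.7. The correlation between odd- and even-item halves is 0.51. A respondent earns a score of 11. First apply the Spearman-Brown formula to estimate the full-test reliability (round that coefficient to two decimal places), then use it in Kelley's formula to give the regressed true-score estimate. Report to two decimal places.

16.66

Spearman-Brown: ρ = 2r/(1 + r) = 2(0.51)/(1 + 0.51) = 1.020/1.51 = 0.6755 → 0.68
T̂ = 0.68(11) + 0.32(28.7) = 7.48 + 9.184 = 16.664 → 16.66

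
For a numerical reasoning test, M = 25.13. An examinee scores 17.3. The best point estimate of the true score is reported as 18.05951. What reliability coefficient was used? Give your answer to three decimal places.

0.903

T̂ = ρX + (1 − ρ)μ  ⇒  T̂ − μ = ρ(X − μ)
ρ = (T̂ − μ)/(X − μ) = (18.05951 − 25.13) / (17.3 − 25.13) = -7.07049 / -7.83 = 0.90300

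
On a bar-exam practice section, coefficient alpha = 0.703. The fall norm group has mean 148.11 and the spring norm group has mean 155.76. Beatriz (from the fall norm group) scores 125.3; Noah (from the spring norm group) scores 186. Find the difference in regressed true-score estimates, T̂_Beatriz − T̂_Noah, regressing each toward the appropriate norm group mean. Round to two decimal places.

T̂_Beatriz = 0.703(125.3) + 0.297(148.11) = 132.0746
T̂_Noah = 0.703(186) + 0.297(155.76) = 177.0187
Difference = 132.0746 − 177.0187 = -44.9441

-44.94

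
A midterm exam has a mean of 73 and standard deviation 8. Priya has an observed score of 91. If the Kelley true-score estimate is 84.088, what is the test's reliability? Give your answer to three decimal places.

0.616

T̂ = ρX + (1 − ρ)μ  ⇒  T̂ − μ = ρ(X − μ)
ρ = (T̂ − μ)/(X − μ) = (84.088 − 73) / (91 − 73) = 11.088 / 18.0 = 0.61600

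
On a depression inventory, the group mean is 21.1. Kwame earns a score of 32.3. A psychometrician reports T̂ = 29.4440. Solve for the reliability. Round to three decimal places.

T̂ = ρX + (1 − ρ)μ  ⇒  T̂ − μ = ρ(X − μ)
ρ = (T̂ − μ)/(X − μ) = (29.4440 − 21.1) / (32.3 − 21.1) = 8.3440 / 11.2 = 0.74500

0.745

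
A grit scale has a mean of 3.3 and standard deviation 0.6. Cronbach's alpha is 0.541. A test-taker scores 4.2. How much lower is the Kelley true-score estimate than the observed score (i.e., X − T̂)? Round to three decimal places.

0.413

T̂ = ρX + (1 − ρ)μ
  = 0.541 × 4.2 + 0.459 × 3.3
  = 2.2722 + 1.5147
  = 3.78690
  ≈ 3.7869
X − T̂ = 4.2 − 3.7869 = 0.4131 → 0.413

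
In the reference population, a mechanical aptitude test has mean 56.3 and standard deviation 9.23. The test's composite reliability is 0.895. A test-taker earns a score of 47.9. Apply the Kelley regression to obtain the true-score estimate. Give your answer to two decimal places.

T̂ = 0.895(47.9) + 0.105(56.3) = 42.8705 + 5.9115 = 48.782 → 48.78

48.78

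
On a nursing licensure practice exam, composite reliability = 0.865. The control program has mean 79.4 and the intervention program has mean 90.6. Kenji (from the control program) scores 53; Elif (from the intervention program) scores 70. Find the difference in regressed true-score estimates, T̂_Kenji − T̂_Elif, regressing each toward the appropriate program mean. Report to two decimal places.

-16.22

T̂_Kenji = 0.865(53) + 0.135(79.4) = 56.5640
T̂_Elif = 0.865(70) + 0.135(90.6) = 72.7810
Difference = 56.5640 − 72.7810 = -16.2170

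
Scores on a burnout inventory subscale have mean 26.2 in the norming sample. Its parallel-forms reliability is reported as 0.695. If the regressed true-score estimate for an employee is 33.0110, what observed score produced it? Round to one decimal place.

36.0

T̂ = ρX + (1 − ρ)μ  ⇒  X = (T̂ − (1 − ρ)μ) / ρ
X = (33.0110 − 0.305 × 26.2) / 0.695 = (33.0110 − 7.9910) / 0.695 = 25.0200 / 0.695 = 36.000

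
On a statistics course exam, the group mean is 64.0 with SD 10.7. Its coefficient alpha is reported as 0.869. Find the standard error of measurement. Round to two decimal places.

SEM = SD · √(1 − ρ) = 10.7 × √0.131 = 10.7 × 0.3619 = 3.873

3.87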